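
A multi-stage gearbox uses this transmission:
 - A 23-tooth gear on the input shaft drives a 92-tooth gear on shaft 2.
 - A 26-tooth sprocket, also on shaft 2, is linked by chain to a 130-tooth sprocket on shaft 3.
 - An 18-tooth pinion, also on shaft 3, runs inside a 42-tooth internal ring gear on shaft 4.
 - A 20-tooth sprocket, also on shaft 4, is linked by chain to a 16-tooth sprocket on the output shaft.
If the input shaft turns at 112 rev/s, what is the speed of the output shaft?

3 rev/s

Gear mesh: ratio = 92/23 = 4, so shaft 2 turns at 112 / 4 = 28 rev/s.
Chain: ratio = 130/26 = 5, so shaft 3 turns at 28 / 5 = 5.6 rev/s.
Internal gear: ratio = 42/18 = 2.3333, so shaft 4 turns at 5.6 / 2.3333 = 2.4 rev/s.
Chain: ratio = 16/20 = 0.8, so the output shaft turns at 2.4 / 0.8 = 3 rev/s.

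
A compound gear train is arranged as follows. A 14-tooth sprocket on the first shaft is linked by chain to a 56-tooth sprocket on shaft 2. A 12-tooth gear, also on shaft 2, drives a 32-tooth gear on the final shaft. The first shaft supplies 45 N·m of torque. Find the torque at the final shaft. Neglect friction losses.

Chain: ratio = 56/14 = 4; torque at shaft 2 = 45 × 4 = 180 N·m.
Gear mesh: ratio = 32/12 = 2.6667; torque at the final shaft = 180 × 2.6667 = 480 N·m.

480 N·m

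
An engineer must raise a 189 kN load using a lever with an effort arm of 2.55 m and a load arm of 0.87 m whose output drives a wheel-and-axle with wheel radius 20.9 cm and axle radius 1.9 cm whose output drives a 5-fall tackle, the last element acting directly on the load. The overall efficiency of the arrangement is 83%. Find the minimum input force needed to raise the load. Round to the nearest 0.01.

1.41 kN

Lever MA = effort arm / load arm = 2.55/0.87 = 2.931.
Wheel-and-axle MA = R/r = 20.9/1.9 = 11.
Block-and-tackle MA = number of supporting rope parts = 5.
Combined ideal MA = 2.931 × 11 × 5 = 161.21.
Actual MA = 161.21 × 0.83 = 133.8.
Effort = load / actual MA = 189 / 133.8 = 1.4125 kN.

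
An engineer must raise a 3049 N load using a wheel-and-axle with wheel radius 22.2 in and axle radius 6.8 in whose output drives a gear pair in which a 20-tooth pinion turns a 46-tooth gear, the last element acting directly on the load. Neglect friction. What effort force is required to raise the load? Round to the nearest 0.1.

406.1 N

Wheel-and-axle MA = R/r = 22.2/6.8 = 3.2647.
Gear pair MA = 46/20 = 2.3.
Combined ideal MA = 3.2647 × 2.3 = 7.5088.
Effort = load / MA = 3049 / 7.5088 = 406.06 N.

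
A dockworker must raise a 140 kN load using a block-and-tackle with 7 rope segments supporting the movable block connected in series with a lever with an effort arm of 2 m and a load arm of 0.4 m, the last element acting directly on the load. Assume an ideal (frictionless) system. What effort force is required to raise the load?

4 kN

Block-and-tackle MA = number of supporting rope parts = 7.
Lever MA = effort arm / load arm = 2/0.4 = 5.
Combined ideal MA = 7 × 5 = 35.
Effort = load / MA = 140 / 35 = 4 kN.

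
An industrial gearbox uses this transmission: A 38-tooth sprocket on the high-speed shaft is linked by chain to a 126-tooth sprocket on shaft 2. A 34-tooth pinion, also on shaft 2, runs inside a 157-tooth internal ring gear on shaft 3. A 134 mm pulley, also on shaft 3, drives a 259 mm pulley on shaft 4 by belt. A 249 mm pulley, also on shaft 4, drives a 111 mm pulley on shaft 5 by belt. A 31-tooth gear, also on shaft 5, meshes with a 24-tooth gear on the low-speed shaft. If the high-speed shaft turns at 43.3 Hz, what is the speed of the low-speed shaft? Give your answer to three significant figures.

4.24 Hz

Chain: ratio = 126/38 = 3.3158, so shaft 2 turns at 43.3 / 3.3158 = 13.059 Hz.
Internal gear: ratio = 157/34 = 4.6176, so shaft 3 turns at 13.059 / 4.6176 = 2.828 Hz.
Belt: ratio = 259/134 = 1.9328, so shaft 4 turns at 2.828 / 1.9328 = 1.4631 Hz.
Belt: ratio = 111/249 = 0.44578, so shaft 5 turns at 1.4631 / 0.44578 = 3.2822 Hz.
Gear mesh: ratio = 24/31 = 0.77419, so the low-speed shaft turns at 3.2822 / 0.77419 = 4.2395 Hz.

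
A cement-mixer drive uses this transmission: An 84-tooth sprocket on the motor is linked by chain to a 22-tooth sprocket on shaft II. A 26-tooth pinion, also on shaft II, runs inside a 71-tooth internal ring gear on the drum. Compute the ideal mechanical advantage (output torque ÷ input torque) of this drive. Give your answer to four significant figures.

0.7152

Each stage contributes driven/driver: chain 22/84 = 0.2619, internal gear 71/26 = 2.7308.
Overall: 0.2619 × 2.7308 = 0.7152.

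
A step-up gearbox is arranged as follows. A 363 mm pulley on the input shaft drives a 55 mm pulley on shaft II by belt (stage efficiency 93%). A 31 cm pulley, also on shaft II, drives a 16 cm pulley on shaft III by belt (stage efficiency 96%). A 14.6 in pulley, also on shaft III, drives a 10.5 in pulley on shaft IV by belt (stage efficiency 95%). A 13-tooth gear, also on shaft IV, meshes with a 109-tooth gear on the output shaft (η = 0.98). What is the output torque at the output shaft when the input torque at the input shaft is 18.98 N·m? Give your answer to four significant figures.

7.439 N·m

belt 55/363 = 0.15152 → τ = 18.98·0.15152·0.93 = 2.6745 N·m
belt 16/31 = 0.51613 → τ = 2.6745·0.51613·0.96 = 1.3251 N·m
belt 10.5/14.6 = 0.71918 → τ = 1.3251·0.71918·0.95 = 0.90537 N·m
gear mesh 109/13 = 8.3846 → τ = 0.90537·8.3846·0.98 = 7.4393 N·m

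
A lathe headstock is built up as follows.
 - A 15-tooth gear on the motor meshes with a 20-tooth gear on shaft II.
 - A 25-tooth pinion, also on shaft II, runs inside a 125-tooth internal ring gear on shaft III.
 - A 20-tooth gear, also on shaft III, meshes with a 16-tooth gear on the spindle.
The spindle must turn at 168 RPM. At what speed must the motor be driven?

Overall ratio R = 1.3333 × 5 × 0.8 = 5.3333.
Required input speed = output speed × R = 168 × 5.3333 = 896 RPM.

896 RPM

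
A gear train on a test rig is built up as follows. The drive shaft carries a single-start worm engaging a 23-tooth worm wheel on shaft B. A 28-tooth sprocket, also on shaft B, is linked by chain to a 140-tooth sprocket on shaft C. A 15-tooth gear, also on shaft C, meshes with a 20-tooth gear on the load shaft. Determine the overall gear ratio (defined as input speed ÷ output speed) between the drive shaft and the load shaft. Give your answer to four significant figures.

Each stage contributes driven/driver: worm 23/1 = 23, chain 140/28 = 5, gear mesh 20/15 = 1.3333.
Overall: 23 × 5 × 1.3333 = 153.33.

153.3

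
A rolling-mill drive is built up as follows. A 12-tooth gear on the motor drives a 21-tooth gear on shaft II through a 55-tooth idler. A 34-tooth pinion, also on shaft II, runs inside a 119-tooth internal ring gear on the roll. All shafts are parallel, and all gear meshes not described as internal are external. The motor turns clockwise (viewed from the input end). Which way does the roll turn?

clockwise

the motor → shaft II: driver → idler → driven is 2 external meshes, 2 reversals → CW.
shaft II → the roll: internal mesh, same direction → CW.
2 reversals in total — an even number — so the roll turns the same way as the motor.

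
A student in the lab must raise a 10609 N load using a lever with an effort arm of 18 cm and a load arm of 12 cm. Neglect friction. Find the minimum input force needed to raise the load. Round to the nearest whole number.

7073 N

Lever MA = effort arm / load arm = 18/12 = 1.5.
Effort = load / MA = 10609 / 1.5 = 7072.7 N.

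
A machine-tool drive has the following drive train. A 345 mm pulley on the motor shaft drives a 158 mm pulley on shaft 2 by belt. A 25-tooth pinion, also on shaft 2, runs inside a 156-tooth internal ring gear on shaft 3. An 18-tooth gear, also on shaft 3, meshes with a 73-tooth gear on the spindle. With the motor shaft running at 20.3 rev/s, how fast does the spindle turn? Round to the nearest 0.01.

the motor shaft → shaft 2 (belt, 158/345): 20.3 ÷ 0.45797 = 44.326 rev/s
shaft 2 → shaft 3 (internal gear, 156/25): 44.326 ÷ 6.24 = 7.1035 rev/s
shaft 3 → the spindle (gear mesh, 73/18): 7.1035 ÷ 4.0556 = 1.7516 rev/s

1.75 rev/s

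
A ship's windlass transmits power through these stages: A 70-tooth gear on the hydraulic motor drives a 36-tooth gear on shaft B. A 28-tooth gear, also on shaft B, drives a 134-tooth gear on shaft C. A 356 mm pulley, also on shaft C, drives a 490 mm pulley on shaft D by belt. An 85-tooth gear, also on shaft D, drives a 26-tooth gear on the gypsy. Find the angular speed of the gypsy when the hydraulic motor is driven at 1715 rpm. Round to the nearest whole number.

1655 rpm

gear mesh 36/70 = 0.51429 → 1715/0.51429 = 3334.7 rpm
gear mesh 134/28 = 4.7857 → 3334.7/4.7857 = 696.81 rpm
belt 490/356 = 1.3764 → 696.81/1.3764 = 506.25 rpm
gear mesh 26/85 = 0.30588 → 506.25/0.30588 = 1655.1 rpm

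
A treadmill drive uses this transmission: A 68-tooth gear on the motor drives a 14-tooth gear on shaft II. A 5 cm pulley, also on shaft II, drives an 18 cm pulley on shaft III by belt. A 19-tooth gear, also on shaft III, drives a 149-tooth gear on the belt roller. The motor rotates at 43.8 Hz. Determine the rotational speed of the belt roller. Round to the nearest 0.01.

7.54 Hz

Gear mesh: ratio = 14/68 = 0.20588, so shaft II turns at 43.8 / 0.20588 = 212.74 Hz.
Belt: ratio = 18/5 = 3.6, so shaft III turns at 212.74 / 3.6 = 59.095 Hz.
Gear mesh: ratio = 149/19 = 7.8421, so the belt roller turns at 59.095 / 7.8421 = 7.5356 Hz.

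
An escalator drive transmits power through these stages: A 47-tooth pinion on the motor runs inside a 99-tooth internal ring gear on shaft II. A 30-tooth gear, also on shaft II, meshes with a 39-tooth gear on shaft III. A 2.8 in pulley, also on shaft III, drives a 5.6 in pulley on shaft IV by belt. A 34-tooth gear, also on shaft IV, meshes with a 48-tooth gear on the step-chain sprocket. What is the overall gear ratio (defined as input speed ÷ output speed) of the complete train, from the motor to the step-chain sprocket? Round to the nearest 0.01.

Each stage contributes driven/driver: internal gear 99/47 = 2.1064, gear mesh 39/30 = 1.3, belt 5.6/2.8 = 2, gear mesh 48/34 = 1.4118.
Overall: 2.1064 × 1.3 × 2 × 1.4118 = 7.7317.

7.73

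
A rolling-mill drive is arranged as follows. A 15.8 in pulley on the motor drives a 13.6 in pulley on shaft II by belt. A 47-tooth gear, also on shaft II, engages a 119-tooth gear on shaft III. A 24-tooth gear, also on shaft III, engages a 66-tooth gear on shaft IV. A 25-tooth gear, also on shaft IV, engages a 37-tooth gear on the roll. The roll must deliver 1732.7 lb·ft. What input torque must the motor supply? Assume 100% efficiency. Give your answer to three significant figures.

Overall ratio R = 0.86076 × 2.5319 × 2.75 × 1.48 = 8.87.
Input torque = output torque / R = 1732.7 / 8.87 = 195.34 lb·ft.

195 lb·ft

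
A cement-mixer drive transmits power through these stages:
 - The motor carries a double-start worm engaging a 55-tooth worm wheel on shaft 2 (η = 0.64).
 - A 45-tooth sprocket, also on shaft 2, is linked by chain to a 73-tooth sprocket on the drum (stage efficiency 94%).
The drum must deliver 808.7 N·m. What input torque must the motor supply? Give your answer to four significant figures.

30.13 N·m

Overall ratio R = 27.5 × 1.6222 = 44.611; overall efficiency η = 0.64 × 0.94 = 0.6016.
Input torque = output torque / (R × η) = 808.7 / (44.611 × 0.6016) = 30.133 N·m.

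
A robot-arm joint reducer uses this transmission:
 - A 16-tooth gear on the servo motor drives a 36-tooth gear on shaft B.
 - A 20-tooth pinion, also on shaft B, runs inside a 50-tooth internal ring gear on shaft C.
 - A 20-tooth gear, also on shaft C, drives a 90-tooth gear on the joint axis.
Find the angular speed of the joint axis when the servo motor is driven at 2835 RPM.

112 RPM

gear mesh 36/16 = 2.25 → 2835/2.25 = 1260 RPM
internal gear 50/20 = 2.5 → 1260/2.5 = 504 RPM
gear mesh 90/20 = 4.5 → 504/4.5 = 112 RPM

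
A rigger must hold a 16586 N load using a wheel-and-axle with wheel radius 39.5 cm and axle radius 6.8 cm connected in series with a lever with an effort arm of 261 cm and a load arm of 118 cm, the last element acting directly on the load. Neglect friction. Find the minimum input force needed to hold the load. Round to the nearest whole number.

1291 N

Wheel-and-axle MA = R/r = 39.5/6.8 = 5.8088.
Lever MA = effort arm / load arm = 261/118 = 2.2119.
Combined ideal MA = 5.8088 × 2.2119 = 12.848.
Effort = load / MA = 16586 / 12.848 = 1290.9 N.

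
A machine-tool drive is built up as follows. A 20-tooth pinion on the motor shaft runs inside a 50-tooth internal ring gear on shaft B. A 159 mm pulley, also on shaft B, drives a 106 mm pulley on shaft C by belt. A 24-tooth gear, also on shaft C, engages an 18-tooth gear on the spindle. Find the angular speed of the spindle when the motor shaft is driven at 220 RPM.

the motor shaft → shaft B (internal gear, 50/20): 220 ÷ 2.5 = 88 RPM
shaft B → shaft C (belt, 106/159): 88 ÷ 0.66667 = 132 RPM
shaft C → the spindle (gear mesh, 18/24): 132 ÷ 0.75 = 176 RPM

176 RPM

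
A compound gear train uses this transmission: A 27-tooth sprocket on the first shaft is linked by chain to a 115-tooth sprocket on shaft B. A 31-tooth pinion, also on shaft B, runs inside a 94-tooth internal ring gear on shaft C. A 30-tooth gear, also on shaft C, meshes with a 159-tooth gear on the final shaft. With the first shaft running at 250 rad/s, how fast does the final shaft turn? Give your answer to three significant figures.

chain 115/27 = 4.2593 → 250/4.2593 = 58.696 rad/s
internal gear 94/31 = 3.0323 → 58.696/3.0323 = 19.357 rad/s
gear mesh 159/30 = 5.3 → 19.357/5.3 = 3.6523 rad/s

3.65 rad/s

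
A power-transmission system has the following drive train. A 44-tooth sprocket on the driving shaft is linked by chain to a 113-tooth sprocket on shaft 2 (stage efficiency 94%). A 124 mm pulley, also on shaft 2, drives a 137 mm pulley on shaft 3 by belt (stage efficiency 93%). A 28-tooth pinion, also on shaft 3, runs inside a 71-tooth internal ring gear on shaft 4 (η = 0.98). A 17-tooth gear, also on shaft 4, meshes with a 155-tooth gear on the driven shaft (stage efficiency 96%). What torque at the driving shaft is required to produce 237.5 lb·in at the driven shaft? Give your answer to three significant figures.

4.40 lb·in

Overall ratio R = 2.5682 × 1.1048 × 2.5357 × 9.1176 = 65.601; overall efficiency η = 0.94 × 0.93 × 0.98 × 0.96 = 0.8224.
Input torque = output torque / (R × η) = 237.5 / (65.601 × 0.8224) = 4.402 lb·in.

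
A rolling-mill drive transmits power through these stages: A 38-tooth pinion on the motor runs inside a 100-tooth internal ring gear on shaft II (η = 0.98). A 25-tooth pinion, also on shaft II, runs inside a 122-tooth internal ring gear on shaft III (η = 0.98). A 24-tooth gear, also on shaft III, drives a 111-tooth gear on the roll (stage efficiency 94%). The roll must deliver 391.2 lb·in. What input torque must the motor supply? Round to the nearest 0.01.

Overall ratio R = 2.6316 × 4.88 × 4.625 = 59.395; overall efficiency η = 0.98 × 0.98 × 0.94 = 0.9028.
Input torque = output torque / (R × η) = 391.2 / (59.395 × 0.9028) = 7.2958 lb·in.

7.30 lb·in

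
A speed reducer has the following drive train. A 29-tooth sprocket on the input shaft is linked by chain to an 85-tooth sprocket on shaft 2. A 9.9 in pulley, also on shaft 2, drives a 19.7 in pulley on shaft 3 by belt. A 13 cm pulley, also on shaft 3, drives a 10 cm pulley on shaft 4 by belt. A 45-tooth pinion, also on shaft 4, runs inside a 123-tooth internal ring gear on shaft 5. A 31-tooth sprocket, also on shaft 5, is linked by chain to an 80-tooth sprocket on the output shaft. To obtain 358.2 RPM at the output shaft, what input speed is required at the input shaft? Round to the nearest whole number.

Overall ratio R = 2.931 × 1.9899 × 0.76923 × 2.7333 × 2.5806 = 31.647.
Required input speed = output speed × R = 358.2 × 31.647 = 11336 RPM.

11336 RPM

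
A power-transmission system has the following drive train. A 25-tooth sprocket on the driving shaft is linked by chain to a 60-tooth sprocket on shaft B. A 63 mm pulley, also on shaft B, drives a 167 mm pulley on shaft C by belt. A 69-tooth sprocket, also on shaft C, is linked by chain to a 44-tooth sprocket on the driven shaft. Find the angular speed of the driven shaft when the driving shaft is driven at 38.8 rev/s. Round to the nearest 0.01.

9.56 rev/s

the driving shaft → shaft B (chain, 60/25): 38.8 ÷ 2.4 = 16.167 rev/s
shaft B → shaft C (belt, 167/63): 16.167 ÷ 2.6508 = 6.0988 rev/s
shaft C → the driven shaft (chain, 44/69): 6.0988 ÷ 0.63768 = 9.564 rev/s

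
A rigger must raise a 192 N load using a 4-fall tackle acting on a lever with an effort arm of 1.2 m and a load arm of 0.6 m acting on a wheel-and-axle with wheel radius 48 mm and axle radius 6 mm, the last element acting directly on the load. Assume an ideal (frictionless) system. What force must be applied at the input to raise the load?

Block-and-tackle MA = number of supporting rope parts = 4.
Lever MA = effort arm / load arm = 1.2/0.6 = 2.
Wheel-and-axle MA = R/r = 48/6 = 8.
Combined ideal MA = 4 × 2 × 8 = 64.
Effort = load / MA = 192 / 64 = 3 N.

3 N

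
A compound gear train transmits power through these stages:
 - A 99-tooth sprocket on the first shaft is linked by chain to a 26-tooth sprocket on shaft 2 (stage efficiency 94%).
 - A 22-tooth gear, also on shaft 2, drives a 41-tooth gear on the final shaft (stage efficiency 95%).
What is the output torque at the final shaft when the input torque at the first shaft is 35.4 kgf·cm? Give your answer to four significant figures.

chain 26/99 = 0.26263 → τ = 35.4·0.26263·0.94 = 8.7392 kgf·cm
gear mesh 41/22 = 1.8636 → τ = 8.7392·1.8636·0.95 = 15.472 kgf·cm

15.47 kgf·cm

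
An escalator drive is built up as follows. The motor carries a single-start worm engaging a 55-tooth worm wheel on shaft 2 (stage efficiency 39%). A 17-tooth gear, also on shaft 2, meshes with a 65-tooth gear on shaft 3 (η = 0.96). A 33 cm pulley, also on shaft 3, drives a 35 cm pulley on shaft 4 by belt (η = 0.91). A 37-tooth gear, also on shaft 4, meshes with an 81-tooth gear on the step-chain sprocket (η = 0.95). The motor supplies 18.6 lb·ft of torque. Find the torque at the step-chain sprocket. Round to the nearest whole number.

Worm: ratio = 55/1 = 55; torque at shaft 2 = 18.6 × 55 × 0.39 = 398.97 lb·ft.
Gear mesh: ratio = 65/17 = 3.8235; torque at shaft 3 = 398.97 × 3.8235 × 0.96 = 1464.5 lb·ft.
Belt: ratio = 35/33 = 1.0606; torque at shaft 4 = 1464.5 × 1.0606 × 0.91 = 1413.4 lb·ft.
Gear mesh: ratio = 81/37 = 2.1892; torque at the step-chain sprocket = 1413.4 × 2.1892 × 0.95 = 2939.5 lb·ft.

2940 lb·ft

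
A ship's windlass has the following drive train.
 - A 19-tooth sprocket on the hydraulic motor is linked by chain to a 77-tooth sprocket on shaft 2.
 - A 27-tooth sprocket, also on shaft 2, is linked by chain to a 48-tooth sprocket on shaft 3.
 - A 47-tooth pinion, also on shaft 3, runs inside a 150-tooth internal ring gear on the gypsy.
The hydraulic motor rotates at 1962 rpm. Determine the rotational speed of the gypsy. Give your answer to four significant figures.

85.33 rpm

chain 77/19 = 4.0526 → 1962/4.0526 = 484.13 rpm
chain 48/27 = 1.7778 → 484.13/1.7778 = 272.32 rpm
internal gear 150/47 = 3.1915 → 272.32/3.1915 = 85.328 rpm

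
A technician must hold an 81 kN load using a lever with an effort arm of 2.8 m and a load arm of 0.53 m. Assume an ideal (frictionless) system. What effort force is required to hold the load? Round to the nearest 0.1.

Lever MA = effort arm / load arm = 2.8/0.53 = 5.283.
Effort = load / MA = 81 / 5.283 = 15.332 kN.

15.3 kN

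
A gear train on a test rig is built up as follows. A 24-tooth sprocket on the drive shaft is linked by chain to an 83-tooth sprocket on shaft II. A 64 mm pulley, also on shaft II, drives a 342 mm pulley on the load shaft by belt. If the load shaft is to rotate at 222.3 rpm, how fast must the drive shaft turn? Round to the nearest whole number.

4108 rpm

Overall ratio R = 3.4583 × 5.3438 = 18.48.
Required input speed = output speed × R = 222.3 × 18.48 = 4108.2 rpm.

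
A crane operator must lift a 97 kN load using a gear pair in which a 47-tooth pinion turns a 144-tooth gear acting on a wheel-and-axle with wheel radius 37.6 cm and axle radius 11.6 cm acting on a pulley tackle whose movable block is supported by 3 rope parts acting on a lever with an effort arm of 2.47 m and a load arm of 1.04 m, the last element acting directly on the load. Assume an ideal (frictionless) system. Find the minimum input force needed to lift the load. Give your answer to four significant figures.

1.371 kN

Gear pair MA = 144/47 = 3.0638.
Wheel-and-axle MA = R/r = 37.6/11.6 = 3.2414.
Block-and-tackle MA = number of supporting rope parts = 3.
Lever MA = effort arm / load arm = 2.47/1.04 = 2.375.
Combined ideal MA = 3.0638 × 3.2414 × 3 × 2.375 = 70.759.
Effort = load / MA = 97 / 70.759 = 1.3709 kN.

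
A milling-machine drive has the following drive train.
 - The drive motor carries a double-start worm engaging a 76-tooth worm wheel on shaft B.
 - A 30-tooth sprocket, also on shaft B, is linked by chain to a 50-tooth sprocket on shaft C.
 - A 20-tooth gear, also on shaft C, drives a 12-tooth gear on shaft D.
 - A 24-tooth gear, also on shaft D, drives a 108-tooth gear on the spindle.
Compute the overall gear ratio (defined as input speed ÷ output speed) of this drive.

171

Each stage contributes driven/driver: worm 76/2 = 38, chain 50/30 = 1.6667, gear mesh 12/20 = 0.6, gear mesh 108/24 = 4.5.
Overall: 38 × 1.6667 × 0.6 × 4.5 = 171.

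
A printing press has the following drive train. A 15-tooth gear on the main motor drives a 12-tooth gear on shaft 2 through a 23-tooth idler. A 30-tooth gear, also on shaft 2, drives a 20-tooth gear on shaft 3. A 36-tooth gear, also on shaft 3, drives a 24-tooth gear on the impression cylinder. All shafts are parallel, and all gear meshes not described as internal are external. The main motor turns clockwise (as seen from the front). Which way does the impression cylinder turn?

clockwise

the main motor → shaft 2: driver → idler → driven is 2 external meshes, 2 reversals → CW.
shaft 2 → shaft 3: external mesh, 1 reversal → CCW.
shaft 3 → the impression cylinder: external mesh, 1 reversal → CW.
4 reversals in total — an even number — so the impression cylinder turns the same way as the main motor.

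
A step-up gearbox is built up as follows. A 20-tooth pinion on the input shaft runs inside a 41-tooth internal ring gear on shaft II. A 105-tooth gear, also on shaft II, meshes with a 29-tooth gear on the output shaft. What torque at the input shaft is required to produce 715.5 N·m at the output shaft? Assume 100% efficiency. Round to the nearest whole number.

Overall ratio R = 2.05 × 0.27619 = 0.56619.
Input torque = output torque / R = 715.5 / 0.56619 = 1263.7 N·m.

1264 N·m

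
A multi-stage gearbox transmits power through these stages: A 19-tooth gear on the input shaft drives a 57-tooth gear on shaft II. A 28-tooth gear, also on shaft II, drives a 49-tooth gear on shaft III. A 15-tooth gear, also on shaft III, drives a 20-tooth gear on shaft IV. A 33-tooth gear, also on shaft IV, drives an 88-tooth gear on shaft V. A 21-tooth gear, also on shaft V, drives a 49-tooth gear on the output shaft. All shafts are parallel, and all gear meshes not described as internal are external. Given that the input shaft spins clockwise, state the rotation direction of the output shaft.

the input shaft → shaft II: external mesh, 1 reversal → CCW.
shaft II → shaft III: external mesh, 1 reversal → CW.
shaft III → shaft IV: external mesh, 1 reversal → CCW.
shaft IV → shaft V: external mesh, 1 reversal → CW.
shaft V → the output shaft: external mesh, 1 reversal → CCW.
5 reversals in total — an odd number — so the output shaft turns opposite to the input shaft.

anticlockwise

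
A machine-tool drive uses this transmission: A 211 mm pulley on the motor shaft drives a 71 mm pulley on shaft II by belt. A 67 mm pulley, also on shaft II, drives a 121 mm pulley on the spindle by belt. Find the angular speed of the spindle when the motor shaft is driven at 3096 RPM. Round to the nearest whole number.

5095 RPM

Belt: ratio = 71/211 = 0.33649, so shaft II turns at 3096 / 0.33649 = 9200.8 RPM.
Belt: ratio = 121/67 = 1.806, so the spindle turns at 9200.8 / 1.806 = 5094.7 RPM.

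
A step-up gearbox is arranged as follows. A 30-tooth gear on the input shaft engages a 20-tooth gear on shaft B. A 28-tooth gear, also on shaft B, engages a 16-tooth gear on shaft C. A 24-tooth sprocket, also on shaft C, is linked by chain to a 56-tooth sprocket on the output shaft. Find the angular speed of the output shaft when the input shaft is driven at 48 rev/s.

54 rev/s

the input shaft → shaft B (gear mesh, 20/30): 48 ÷ 0.66667 = 72 rev/s
shaft B → shaft C (gear mesh, 16/28): 72 ÷ 0.57143 = 126 rev/s
shaft C → the output shaft (chain, 56/24): 126 ÷ 2.3333 = 54 rev/s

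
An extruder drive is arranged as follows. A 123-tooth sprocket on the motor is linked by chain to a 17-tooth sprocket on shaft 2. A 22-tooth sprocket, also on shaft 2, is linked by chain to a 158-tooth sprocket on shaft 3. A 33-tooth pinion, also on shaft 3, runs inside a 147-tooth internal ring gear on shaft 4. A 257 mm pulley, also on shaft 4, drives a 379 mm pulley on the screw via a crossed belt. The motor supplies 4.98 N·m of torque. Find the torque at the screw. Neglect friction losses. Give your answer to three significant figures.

chain 17/123 = 0.13821 → τ = 4.98·0.13821 = 0.68829 N·m
chain 158/22 = 7.1818 → τ = 0.68829·7.1818 = 4.9432 N·m
internal gear 147/33 = 4.4545 → τ = 4.9432·4.4545 = 22.02 N·m
belt 379/257 = 1.4747 → τ = 22.02·1.4747 = 32.473 N·m

32.5 N·m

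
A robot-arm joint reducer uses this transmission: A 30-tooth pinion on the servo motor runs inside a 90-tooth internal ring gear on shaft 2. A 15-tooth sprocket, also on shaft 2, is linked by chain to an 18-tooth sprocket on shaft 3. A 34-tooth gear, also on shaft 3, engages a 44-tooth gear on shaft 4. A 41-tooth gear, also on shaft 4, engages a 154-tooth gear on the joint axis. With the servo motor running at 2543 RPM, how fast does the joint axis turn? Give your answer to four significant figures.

145.3 RPM

Internal gear: ratio = 90/30 = 3, so shaft 2 turns at 2543 / 3 = 847.67 RPM.
Chain: ratio = 18/15 = 1.2, so shaft 3 turns at 847.67 / 1.2 = 706.39 RPM.
Gear mesh: ratio = 44/34 = 1.2941, so shaft 4 turns at 706.39 / 1.2941 = 545.85 RPM.
Gear mesh: ratio = 154/41 = 3.7561, so the joint axis turns at 545.85 / 3.7561 = 145.32 RPM.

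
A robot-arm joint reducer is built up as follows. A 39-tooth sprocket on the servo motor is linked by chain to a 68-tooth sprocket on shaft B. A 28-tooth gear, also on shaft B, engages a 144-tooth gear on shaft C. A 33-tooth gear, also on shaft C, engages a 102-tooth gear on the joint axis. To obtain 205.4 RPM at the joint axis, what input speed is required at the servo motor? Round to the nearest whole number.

5693 RPM

Overall ratio R = 1.7436 × 5.1429 × 3.0909 = 27.716.
Required input speed = output speed × R = 205.4 × 27.716 = 5692.9 RPM.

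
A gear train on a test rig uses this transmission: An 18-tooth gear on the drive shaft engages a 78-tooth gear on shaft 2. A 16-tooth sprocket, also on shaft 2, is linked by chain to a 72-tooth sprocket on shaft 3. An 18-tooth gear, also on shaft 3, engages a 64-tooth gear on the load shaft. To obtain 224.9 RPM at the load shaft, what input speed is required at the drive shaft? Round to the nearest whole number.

15593 RPM

Overall ratio R = 4.3333 × 4.5 × 3.5556 = 69.333.
Required input speed = output speed × R = 224.9 × 69.333 = 15593 RPM.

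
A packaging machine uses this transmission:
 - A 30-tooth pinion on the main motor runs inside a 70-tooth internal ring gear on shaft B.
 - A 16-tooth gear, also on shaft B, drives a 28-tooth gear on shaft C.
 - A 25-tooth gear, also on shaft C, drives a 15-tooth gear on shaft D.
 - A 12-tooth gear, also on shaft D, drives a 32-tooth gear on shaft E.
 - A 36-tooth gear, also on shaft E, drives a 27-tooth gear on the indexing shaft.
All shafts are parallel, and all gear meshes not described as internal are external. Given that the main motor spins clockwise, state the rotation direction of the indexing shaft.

the main motor → shaft B: internal mesh, same direction → CW.
shaft B → shaft C: external mesh, 1 reversal → CCW.
shaft C → shaft D: external mesh, 1 reversal → CW.
shaft D → shaft E: external mesh, 1 reversal → CCW.
shaft E → the indexing shaft: external mesh, 1 reversal → CW.
4 reversals in total — an even number — so the indexing shaft turns the same way as the main motor.

clockwise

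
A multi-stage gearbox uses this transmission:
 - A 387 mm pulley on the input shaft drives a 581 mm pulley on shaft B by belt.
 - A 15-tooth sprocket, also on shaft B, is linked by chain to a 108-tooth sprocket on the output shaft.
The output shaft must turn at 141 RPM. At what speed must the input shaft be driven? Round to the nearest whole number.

1524 RPM

Overall ratio R = 1.5013 × 7.2 = 10.809.
Required input speed = output speed × R = 141 × 10.809 = 1524.1 RPM.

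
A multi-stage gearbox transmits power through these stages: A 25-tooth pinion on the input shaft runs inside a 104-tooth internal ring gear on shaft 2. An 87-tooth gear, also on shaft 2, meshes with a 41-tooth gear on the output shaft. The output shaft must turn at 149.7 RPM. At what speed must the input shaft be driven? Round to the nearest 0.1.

Overall ratio R = 4.16 × 0.47126 = 1.9605.
Required input speed = output speed × R = 149.7 × 1.9605 = 293.48 RPM.

293.5 RPM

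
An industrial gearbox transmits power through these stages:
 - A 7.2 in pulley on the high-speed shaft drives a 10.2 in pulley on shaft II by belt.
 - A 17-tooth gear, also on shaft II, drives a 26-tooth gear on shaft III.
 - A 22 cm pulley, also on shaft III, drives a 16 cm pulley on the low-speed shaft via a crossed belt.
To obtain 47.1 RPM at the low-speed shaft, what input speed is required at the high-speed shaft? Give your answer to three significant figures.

74.2 RPM

Overall ratio R = 1.4167 × 1.5294 × 0.72727 = 1.5758.
Required input speed = output speed × R = 47.1 × 1.5758 = 74.218 RPM.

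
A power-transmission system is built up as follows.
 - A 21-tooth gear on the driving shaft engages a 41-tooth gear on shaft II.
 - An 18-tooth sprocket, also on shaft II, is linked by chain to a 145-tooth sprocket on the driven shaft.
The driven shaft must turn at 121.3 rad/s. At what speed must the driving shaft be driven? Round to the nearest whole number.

1908 rad/s

Overall ratio R = 1.9524 × 8.0556 = 15.728.
Required input speed = output speed × R = 121.3 × 15.728 = 1907.7 rad/s.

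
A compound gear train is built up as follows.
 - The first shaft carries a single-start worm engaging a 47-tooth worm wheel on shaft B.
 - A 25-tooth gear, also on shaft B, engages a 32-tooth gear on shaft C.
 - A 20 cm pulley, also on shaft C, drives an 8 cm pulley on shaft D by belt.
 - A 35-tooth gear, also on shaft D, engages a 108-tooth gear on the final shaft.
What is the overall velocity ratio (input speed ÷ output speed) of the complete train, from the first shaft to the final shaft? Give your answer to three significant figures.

Each stage contributes driven/driver: worm 47/1 = 47, gear mesh 32/25 = 1.28, belt 8/20 = 0.4, gear mesh 108/35 = 3.0857.
Overall: 47 × 1.28 × 0.4 × 3.0857 = 74.255.

74.3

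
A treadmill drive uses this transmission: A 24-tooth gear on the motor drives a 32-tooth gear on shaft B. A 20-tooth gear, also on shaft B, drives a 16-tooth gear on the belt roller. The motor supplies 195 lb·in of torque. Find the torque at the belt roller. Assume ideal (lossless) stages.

208 lb·in

After the gear mesh (32/24): 195 × 1.3333 = 260 lb·in
After the gear mesh (16/20): 260 × 0.8 = 208 lb·in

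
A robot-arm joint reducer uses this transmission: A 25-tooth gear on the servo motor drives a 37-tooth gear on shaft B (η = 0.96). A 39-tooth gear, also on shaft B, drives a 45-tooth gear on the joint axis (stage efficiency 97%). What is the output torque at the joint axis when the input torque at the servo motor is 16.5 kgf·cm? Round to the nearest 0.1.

26.2 kgf·cm

After the gear mesh (37/25): 16.5 × 1.48 × 0.96 = 23.443 kgf·cm
After the gear mesh (45/39): 23.443 × 1.1538 × 0.97 = 26.238 kgf·cm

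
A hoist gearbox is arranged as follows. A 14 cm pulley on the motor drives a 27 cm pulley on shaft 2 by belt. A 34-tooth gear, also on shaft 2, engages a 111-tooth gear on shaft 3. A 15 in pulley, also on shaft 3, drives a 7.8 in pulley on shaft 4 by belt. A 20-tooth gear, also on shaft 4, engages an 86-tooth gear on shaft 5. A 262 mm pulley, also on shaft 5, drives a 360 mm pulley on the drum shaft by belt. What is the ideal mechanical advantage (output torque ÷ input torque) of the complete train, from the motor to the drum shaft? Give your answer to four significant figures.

19.34

Each stage contributes driven/driver: belt 27/14 = 1.9286, gear mesh 111/34 = 3.2647, belt 7.8/15 = 0.52, gear mesh 86/20 = 4.3, belt 360/262 = 1.374.
Overall: 1.9286 × 3.2647 × 0.52 × 4.3 × 1.374 = 19.344.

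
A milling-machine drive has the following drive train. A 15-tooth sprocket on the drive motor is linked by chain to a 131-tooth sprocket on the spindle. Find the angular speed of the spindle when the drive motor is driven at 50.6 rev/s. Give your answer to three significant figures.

5.79 rev/s

the drive motor → the spindle (chain, 131/15): 50.6 ÷ 8.7333 = 5.7939 rev/s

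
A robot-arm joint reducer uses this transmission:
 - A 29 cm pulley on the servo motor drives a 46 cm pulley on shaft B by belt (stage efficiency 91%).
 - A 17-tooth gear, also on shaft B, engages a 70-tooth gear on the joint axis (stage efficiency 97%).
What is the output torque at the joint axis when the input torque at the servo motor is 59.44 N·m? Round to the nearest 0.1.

belt 46/29 = 1.5862 → τ = 59.44·1.5862·0.91 = 85.799 N·m
gear mesh 70/17 = 4.1176 → τ = 85.799·4.1176·0.97 = 342.69 N·m

342.7 N·m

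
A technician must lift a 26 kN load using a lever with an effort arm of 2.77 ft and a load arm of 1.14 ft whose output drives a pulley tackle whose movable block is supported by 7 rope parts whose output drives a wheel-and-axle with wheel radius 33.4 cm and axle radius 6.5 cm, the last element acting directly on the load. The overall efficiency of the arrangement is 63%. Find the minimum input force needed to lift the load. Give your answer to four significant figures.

0.4722 kN

Lever MA = effort arm / load arm = 2.77/1.14 = 2.4298.
Block-and-tackle MA = number of supporting rope parts = 7.
Wheel-and-axle MA = R/r = 33.4/6.5 = 5.1385.
Combined ideal MA = 2.4298 × 7 × 5.1385 = 87.399.
Actual MA = 87.399 × 0.63 = 55.061.
Effort = load / actual MA = 26 / 55.061 = 0.4722 kN.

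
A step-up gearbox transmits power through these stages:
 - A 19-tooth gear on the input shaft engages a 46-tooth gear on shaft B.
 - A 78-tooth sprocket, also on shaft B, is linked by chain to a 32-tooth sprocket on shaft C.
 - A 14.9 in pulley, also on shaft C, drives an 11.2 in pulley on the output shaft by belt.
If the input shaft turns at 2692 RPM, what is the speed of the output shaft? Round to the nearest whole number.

the input shaft → shaft B (gear mesh, 46/19): 2692 ÷ 2.4211 = 1111.9 RPM
shaft B → shaft C (chain, 32/78): 1111.9 ÷ 0.41026 = 2710.3 RPM
shaft C → the output shaft (belt, 11.2/14.9): 2710.3 ÷ 0.75168 = 3605.7 RPM

3606 RPM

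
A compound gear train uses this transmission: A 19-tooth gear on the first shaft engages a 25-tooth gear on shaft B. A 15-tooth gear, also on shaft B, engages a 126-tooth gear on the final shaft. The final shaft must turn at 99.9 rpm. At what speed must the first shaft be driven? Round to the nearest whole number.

1104 rpm

Overall ratio R = 1.3158 × 8.4 = 11.053.
Required input speed = output speed × R = 99.9 × 11.053 = 1104.2 rpm.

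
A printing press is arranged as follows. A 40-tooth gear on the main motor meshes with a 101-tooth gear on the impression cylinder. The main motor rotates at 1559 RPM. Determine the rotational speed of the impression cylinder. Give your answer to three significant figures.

617 RPM

Gear mesh: ratio = 101/40 = 2.525, so the impression cylinder turns at 1559 / 2.525 = 617.43 RPM.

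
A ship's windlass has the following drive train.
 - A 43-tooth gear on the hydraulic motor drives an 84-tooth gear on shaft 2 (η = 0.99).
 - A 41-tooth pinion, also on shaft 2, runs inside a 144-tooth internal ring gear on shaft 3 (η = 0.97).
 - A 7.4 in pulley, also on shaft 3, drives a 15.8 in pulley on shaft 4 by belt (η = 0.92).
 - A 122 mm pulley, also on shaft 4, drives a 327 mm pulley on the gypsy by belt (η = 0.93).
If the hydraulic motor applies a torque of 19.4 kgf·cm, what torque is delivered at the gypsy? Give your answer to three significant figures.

626 kgf·cm

Gear mesh: ratio = 84/43 = 1.9535; torque at shaft 2 = 19.4 × 1.9535 × 0.99 = 37.519 kgf·cm.
Internal gear: ratio = 144/41 = 3.5122; torque at shaft 3 = 37.519 × 3.5122 × 0.97 = 127.82 kgf·cm.
Belt: ratio = 15.8/7.4 = 2.1351; torque at shaft 4 = 127.82 × 2.1351 × 0.92 = 251.08 kgf·cm.
Belt: ratio = 327/122 = 2.6803; torque at the gypsy = 251.08 × 2.6803 × 0.93 = 625.87 kgf·cm.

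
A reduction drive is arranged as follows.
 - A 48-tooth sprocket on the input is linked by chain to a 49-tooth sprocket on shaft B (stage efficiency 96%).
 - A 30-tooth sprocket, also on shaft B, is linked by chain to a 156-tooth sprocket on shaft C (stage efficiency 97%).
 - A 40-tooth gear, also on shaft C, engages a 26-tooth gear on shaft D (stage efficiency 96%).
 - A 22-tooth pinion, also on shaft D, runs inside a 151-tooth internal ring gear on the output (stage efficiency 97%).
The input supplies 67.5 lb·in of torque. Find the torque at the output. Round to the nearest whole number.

After the chain (49/48): 67.5 × 1.0208 × 0.96 = 66.15 lb·in
After the chain (156/30): 66.15 × 5.2 × 0.97 = 333.66 lb·in
After the gear mesh (26/40): 333.66 × 0.65 × 0.96 = 208.2 lb·in
After the internal gear (151/22): 208.2 × 6.8636 × 0.97 = 1386.2 lb·in

1386 lb·in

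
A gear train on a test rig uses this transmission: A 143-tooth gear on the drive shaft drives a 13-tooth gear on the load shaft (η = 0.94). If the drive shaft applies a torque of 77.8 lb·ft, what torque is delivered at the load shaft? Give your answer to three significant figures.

Gear mesh: ratio = 13/143 = 0.090909; torque at the load shaft = 77.8 × 0.090909 × 0.94 = 6.6484 lb·ft.

6.65 lb·ft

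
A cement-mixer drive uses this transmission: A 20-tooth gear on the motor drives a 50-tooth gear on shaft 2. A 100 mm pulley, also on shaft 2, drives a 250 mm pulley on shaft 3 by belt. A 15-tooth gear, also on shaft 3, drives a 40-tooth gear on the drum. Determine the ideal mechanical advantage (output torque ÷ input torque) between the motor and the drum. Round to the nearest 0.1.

Each stage contributes driven/driver: gear mesh 50/20 = 2.5, belt 250/100 = 2.5, gear mesh 40/15 = 2.6667.
Overall: 2.5 × 2.5 × 2.6667 = 16.667.

16.7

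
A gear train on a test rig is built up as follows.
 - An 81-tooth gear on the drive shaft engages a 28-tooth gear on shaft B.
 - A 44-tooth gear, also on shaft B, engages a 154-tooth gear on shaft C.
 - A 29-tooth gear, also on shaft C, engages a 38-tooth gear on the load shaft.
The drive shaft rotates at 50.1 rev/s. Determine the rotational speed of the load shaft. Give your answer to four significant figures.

31.60 rev/s

gear mesh 28/81 = 0.34568 → 50.1/0.34568 = 144.93 rev/s
gear mesh 154/44 = 3.5 → 144.93/3.5 = 41.409 rev/s
gear mesh 38/29 = 1.3103 → 41.409/1.3103 = 31.602 rev/s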